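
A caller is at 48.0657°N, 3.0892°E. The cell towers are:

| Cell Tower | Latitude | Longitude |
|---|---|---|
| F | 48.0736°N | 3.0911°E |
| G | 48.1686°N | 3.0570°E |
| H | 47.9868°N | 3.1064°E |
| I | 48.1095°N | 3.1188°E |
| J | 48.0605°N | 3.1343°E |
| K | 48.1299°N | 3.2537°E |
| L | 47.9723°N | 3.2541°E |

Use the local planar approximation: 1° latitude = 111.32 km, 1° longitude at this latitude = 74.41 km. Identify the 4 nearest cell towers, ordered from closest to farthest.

Distances from 48.0657°N, 3.0892°E:
F: √((0.0079·111.32)² + (0.0019·74.41)²) = √(0.773394 + 0.019988) = 0.8907 km
G: √((0.1029·111.32)² + (-0.0322·74.41)²) = √(131.213085 + 5.740826) = 11.7027 km
H: √((-0.0789·111.32)² + (0.0172·74.41)²) = √(77.143689 + 1.638021) = 8.8759 km
I: √((0.0438·111.32)² + (0.0296·74.41)²) = √(23.773582 + 4.851165) = 5.3502 km
J: √((-0.0052·111.32)² + (0.0451·74.41)²) = √(0.335084 + 11.262004) = 3.4054 km
K: √((0.0642·111.32)² + (0.1645·74.41)²) = √(51.075950 + 149.828494) = 14.1741 km
L: √((-0.0934·111.32)² + (0.1649·74.41)²) = √(108.103598 + 150.558029) = 16.0830 km
Sorted: F (0.8907 km) < J (3.4054 km) < I (5.3502 km) < H (8.8759 km) < G (11.7027 km) < K (14.1741 km) < …

F, J, I, H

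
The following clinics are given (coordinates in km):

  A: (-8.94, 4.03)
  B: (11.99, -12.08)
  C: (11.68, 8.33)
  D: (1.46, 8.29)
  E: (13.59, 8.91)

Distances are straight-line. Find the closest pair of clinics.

Pairwise distances:
A–B: 26.41 km
A–C: 21.06 km
A–D: 11.24 km
A–E: 23.05 km
B–C: 20.41 km
B–D: 22.93 km
B–E: 21.05 km
C–D: 10.22 km
C–E: 2.00 km
D–E: 12.15 km
Closest pair: C–E at 2.00 km.

C and E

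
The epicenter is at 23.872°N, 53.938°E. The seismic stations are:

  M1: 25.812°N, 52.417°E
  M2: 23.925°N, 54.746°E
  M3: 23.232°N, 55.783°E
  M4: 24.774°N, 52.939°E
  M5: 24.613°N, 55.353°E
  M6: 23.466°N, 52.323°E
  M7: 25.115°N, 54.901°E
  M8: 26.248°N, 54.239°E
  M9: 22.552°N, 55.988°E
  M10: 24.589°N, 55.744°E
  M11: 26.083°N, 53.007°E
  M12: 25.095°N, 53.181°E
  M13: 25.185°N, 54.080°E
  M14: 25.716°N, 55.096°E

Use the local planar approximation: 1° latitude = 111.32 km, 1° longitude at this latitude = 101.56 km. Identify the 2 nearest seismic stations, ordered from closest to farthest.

Distances from 23.872°N, 53.938°E:
M1: √((1.940·111.32)² + (-1.521·101.56)²) = √(46639.06714 + 23861.83358) = 265.520 km
M2: √((0.053·111.32)² + (0.808·101.56)²) = √(34.80953 + 6733.92238) = 82.272 km
M3: √((-0.640·111.32)² + (1.845·101.56)²) = √(5075.82153 + 35110.58984) = 200.465 km
M4: √((0.902·111.32)² + (-0.999·101.56)²) = √(10082.29663 + 10293.81505) = 142.745 km
M5: √((0.741·111.32)² + (1.415·101.56)²) = √(6804.28994 + 20651.81681) = 165.699 km
M6: √((-0.406·111.32)² + (-1.615·101.56)²) = √(2042.67118 + 26902.36358) = 170.132 km
M7: √((1.243·111.32)² + (0.963·101.56)²) = √(19146.46722 + 9565.28597) = 169.445 km
M8: √((2.376·111.32)² + (0.301·101.56)²) = √(69958.30329 + 934.49800) = 266.257 km
M9: √((-1.320·111.32)² + (2.050·101.56)²) = √(21592.06892 + 43346.40720) = 254.830 km
M10: √((0.717·111.32)² + (1.806·101.56)²) = √(6370.66409 + 33641.92795) = 200.031 km
M11: √((2.211·111.32)² + (-0.931·101.56)²) = √(60579.24836 + 8940.14878) = 263.665 km
M12: √((1.223·111.32)² + (-0.757·101.56)²) = √(18535.28676 + 5910.67586) = 156.352 km
M13: √((1.313·111.32)² + (0.142·101.56)²) = √(21363.66934 + 207.98024) = 146.873 km
M14: √((1.844·111.32)² + (1.158·101.56)²) = √(42137.44792 + 13831.28414) = 236.577 km
Sorted: M2 (82.272 km) < M4 (142.745 km) < M13 (146.873 km) < M12 (156.352 km) < …

M2, M4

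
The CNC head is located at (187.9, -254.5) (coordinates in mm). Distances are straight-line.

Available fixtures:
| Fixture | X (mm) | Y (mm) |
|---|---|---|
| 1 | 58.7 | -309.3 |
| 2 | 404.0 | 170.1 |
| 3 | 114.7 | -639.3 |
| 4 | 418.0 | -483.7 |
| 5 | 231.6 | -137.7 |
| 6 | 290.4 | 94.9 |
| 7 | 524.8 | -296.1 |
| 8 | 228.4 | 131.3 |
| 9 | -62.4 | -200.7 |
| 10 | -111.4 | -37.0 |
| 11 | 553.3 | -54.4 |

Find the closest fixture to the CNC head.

5

Distances from (187.9, -254.5):
1: 140.3 mm
2: 476.4 mm
3: 391.7 mm
4: 324.8 mm
5: 124.7 mm
6: 364.1 mm
7: 339.5 mm
8: 387.9 mm
9: 256.0 mm
10: 370.0 mm
11: 416.6 mm
Minimum: 5 at 124.7 mm.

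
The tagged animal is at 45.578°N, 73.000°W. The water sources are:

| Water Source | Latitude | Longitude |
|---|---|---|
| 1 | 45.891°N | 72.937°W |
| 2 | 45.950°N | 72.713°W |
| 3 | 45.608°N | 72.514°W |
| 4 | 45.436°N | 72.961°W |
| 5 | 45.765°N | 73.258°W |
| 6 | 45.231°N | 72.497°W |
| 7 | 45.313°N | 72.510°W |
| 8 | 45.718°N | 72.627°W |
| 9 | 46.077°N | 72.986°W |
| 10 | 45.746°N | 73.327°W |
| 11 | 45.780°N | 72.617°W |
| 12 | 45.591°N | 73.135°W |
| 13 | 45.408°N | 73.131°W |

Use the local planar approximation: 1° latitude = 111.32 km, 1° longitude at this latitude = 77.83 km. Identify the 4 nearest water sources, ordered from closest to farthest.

Distances from 45.578°N, 73.000°W:
1: √((0.313·111.32)² + (0.063·77.83)²) = √(1214.04580 + 24.04225) = 35.186 km
2: √((0.372·111.32)² + (0.287·77.83)²) = √(1714.87423 + 498.95095) = 47.051 km
3: √((0.030·111.32)² + (0.486·77.83)²) = √(11.15293 + 1430.75937) = 37.973 km
4: √((-0.142·111.32)² + (0.039·77.83)²) = √(249.87516 + 9.21347) = 16.096 km
5: √((0.187·111.32)² + (-0.258·77.83)²) = √(433.34083 + 403.21202) = 28.923 km
6: √((-0.347·111.32)² + (0.503·77.83)²) = √(1492.12547 + 1532.60427) = 54.998 km
7: √((-0.265·111.32)² + (0.490·77.83)²) = √(870.23820 + 1454.40789) = 48.215 km
8: √((0.140·111.32)² + (0.373·77.83)²) = √(242.88599 + 842.77516) = 32.949 km
9: √((0.499·111.32)² + (0.014·77.83)²) = √(3085.65585 + 1.18727) = 55.559 km
10: √((0.168·111.32)² + (-0.327·77.83)²) = √(349.75583 + 647.72337) = 31.583 km
11: √((0.202·111.32)² + (0.383·77.83)²) = √(505.64898 + 888.56992) = 37.339 km
12: √((0.013·111.32)² + (-0.135·77.83)²) = √(2.09427 + 110.39810) = 10.606 km
13: √((-0.170·111.32)² + (-0.131·77.83)²) = √(358.13292 + 103.95291) = 21.496 km
Sorted: 12 (10.606 km) < 4 (16.096 km) < 13 (21.496 km) < 5 (28.923 km) < 10 (31.583 km) < 8 (32.949 km) < …

12, 4, 13, 5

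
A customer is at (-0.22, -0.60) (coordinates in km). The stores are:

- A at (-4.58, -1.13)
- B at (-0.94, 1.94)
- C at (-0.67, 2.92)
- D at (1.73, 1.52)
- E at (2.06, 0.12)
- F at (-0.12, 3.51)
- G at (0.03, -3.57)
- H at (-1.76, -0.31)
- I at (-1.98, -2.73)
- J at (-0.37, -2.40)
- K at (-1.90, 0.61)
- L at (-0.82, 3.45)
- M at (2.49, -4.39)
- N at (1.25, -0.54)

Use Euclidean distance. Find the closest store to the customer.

Distances from (-0.22, -0.60):
A: 4.39 km
B: 2.64 km
C: 3.55 km
D: 2.88 km
E: 2.39 km
F: 4.11 km
G: 2.98 km
H: 1.57 km
I: 2.76 km
J: 1.81 km
K: 2.07 km
L: 4.09 km
M: 4.66 km
N: 1.47 km
Minimum: N at 1.47 km.

N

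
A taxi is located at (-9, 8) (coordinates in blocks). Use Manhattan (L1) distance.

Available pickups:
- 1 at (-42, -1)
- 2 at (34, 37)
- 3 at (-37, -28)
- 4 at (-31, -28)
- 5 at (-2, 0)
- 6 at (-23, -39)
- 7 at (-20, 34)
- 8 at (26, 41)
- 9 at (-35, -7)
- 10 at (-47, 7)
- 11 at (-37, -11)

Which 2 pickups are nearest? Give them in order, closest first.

5, 7

Distances from (-9, 8):
1: |-33| + |-9| = 33 + 9 = 42 blocks
2: |43| + |29| = 43 + 29 = 72 blocks
3: |-28| + |-36| = 28 + 36 = 64 blocks
4: |-22| + |-36| = 22 + 36 = 58 blocks
5: |7| + |-8| = 7 + 8 = 15 blocks
6: |-14| + |-47| = 14 + 47 = 61 blocks
7: |-11| + |26| = 11 + 26 = 37 blocks
8: |35| + |33| = 35 + 33 = 68 blocks
9: |-26| + |-15| = 26 + 15 = 41 blocks
10: |-38| + |-1| = 38 + 1 = 39 blocks
11: |-28| + |-19| = 28 + 19 = 47 blocks
Sorted: 5 (15 blocks) < 7 (37 blocks) < 10 (39 blocks) < 9 (41 blocks) < …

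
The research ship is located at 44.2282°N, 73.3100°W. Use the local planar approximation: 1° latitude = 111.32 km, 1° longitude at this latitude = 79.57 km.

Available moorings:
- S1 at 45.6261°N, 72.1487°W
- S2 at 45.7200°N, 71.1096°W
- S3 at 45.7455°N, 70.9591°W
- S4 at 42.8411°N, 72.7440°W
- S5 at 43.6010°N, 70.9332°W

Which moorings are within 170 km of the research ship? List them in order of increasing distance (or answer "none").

S4

Distances from 44.2282°N, 73.3100°W:
S1: √((1.3979·111.32)² + (1.1613·79.57)²) = √(24215.787956 + 8538.617678) = 180.9818 km
S2: √((1.4918·111.32)² + (2.2004·79.57)²) = √(27578.306945 + 30655.047166) = 241.3159 km
S3: √((1.5173·111.32)² + (2.3509·79.57)²) = √(28529.181435 + 34991.859997) = 252.0338 km
S4: √((-1.3871·111.32)² + (0.5660·79.57)²) = √(23843.057097 + 2028.297141) = 160.8457 km
S5: √((-0.6272·111.32)² + (2.3768·79.57)²) = √(4874.818995 + 35767.121806) = 201.5985 km
Threshold 170 km: S4 (160.8457 km) is within range.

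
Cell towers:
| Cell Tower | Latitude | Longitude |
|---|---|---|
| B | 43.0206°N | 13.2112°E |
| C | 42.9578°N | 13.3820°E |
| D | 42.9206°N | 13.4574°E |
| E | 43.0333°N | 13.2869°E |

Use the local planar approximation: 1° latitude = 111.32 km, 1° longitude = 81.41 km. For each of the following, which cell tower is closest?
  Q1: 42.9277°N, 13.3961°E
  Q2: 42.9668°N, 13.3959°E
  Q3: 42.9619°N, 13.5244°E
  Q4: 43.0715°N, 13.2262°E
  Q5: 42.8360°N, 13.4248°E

Q1→C; Q2→C; Q3→D; Q4→B; Q5→D

Q1 at 42.9277°N, 13.3961°E:
  B: √((0.0929·111.32)² + (-0.1849·81.41)²) = √(106.949270 + 226.584048) = 18.2629 km
  C: √((0.0301·111.32)² + (-0.0141·81.41)²) = √(11.227405 + 1.317631) = 3.5419 km
  D: √((-0.0071·111.32)² + (0.0613·81.41)²) = √(0.624688 + 24.904422) = 5.0526 km
  E: √((0.1056·111.32)² + (-0.1092·81.41)²) = √(138.189241 + 79.031602) = 14.7384 km
  → nearest: C (3.5419 km)
Q2 at 42.9668°N, 13.3959°E:
  B: √((0.0538·111.32)² + (-0.1847·81.41)²) = √(35.868313 + 226.094137) = 16.1853 km
  C: √((-0.0090·111.32)² + (-0.0139·81.41)²) = √(1.003764 + 1.280516) = 1.5114 km
  D: √((-0.0462·111.32)² + (0.0615·81.41)²) = √(26.450284 + 25.067195) = 7.1776 km
  E: √((0.0665·111.32)² + (-0.1090·81.41)²) = √(54.801152 + 78.742374) = 11.5561 km
  → nearest: C (1.5114 km)
Q3 at 42.9619°N, 13.5244°E:
  B: √((0.0587·111.32)² + (-0.3132·81.41)²) = √(42.699481 + 650.128218) = 26.3216 km
  C: √((-0.0041·111.32)² + (-0.1424·81.41)²) = √(0.208312 + 134.392641) = 11.6018 km
  D: √((-0.0413·111.32)² + (-0.0670·81.41)²) = √(21.137153 + 29.751243) = 7.1336 km
  E: √((0.0714·111.32)² + (-0.2375·81.41)²) = √(63.174646 + 373.837391) = 20.9048 km
  → nearest: D (7.1336 km)
Q4 at 43.0715°N, 13.2262°E:
  B: √((-0.0509·111.32)² + (-0.0150·81.41)²) = √(32.105686 + 1.491207) = 5.7963 km
  C: √((-0.1137·111.32)² + (0.1558·81.41)²) = √(160.201775 + 160.875688) = 17.9186 km
  D: √((-0.1509·111.32)² + (0.2312·81.41)²) = √(282.179120 + 354.267383) = 25.2279 km
  E: √((-0.0382·111.32)² + (0.0607·81.41)²) = √(18.083110 + 24.419282) = 6.5194 km
  → nearest: B (5.7963 km)
Q5 at 42.8360°N, 13.4248°E:
  B: √((0.1846·111.32)² + (-0.2136·81.41)²) = √(422.289019 + 302.383442) = 26.9197 km
  C: √((0.1218·111.32)² + (-0.0428·81.41)²) = √(183.840407 + 12.140681) = 13.9993 km
  D: √((0.0846·111.32)² + (0.0326·81.41)²) = √(88.692546 + 7.043536) = 9.7845 km
  E: √((0.1973·111.32)² + (-0.1379·81.41)²) = √(482.392521 + 126.032933) = 24.6663 km
  → nearest: D (9.7845 km)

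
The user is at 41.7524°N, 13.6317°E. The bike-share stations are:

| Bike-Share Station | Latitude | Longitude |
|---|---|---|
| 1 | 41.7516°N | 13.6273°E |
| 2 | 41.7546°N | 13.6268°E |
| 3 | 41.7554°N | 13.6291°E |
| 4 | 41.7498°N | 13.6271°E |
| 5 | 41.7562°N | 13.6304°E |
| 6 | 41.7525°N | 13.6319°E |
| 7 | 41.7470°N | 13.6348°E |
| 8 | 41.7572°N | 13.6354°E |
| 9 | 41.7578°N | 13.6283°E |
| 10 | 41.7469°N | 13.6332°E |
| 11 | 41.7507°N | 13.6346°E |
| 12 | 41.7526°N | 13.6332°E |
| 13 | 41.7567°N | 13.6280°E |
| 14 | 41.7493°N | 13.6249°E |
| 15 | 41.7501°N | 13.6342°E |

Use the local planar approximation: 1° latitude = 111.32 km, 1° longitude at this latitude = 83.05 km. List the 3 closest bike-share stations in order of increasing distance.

Distances from 41.7524°N, 13.6317°E:
1: 0.3761 km
2: 0.4750 km
3: 0.3977 km
4: 0.4793 km
5: 0.4366 km
6: 0.0200 km
7: 0.6539 km
8: 0.6164 km
9: 0.6641 km
10: 0.6248 km
11: 0.3063 km
12: 0.1265 km
13: 0.5688 km
14: 0.6618 km
15: 0.3296 km
Sorted: 6 (0.0200 km) < 12 (0.1265 km) < 11 (0.3063 km) < 15 (0.3296 km) < 1 (0.3761 km) < …

6, 12, 11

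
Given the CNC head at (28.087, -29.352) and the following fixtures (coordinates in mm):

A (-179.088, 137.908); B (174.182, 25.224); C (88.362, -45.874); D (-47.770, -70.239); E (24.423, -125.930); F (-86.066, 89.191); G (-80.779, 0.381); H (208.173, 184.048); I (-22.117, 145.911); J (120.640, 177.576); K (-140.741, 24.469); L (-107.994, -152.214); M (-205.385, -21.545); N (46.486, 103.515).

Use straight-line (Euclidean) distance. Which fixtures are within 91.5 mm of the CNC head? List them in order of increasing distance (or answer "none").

C, D

Distances from (28.087, -29.352):
A: 266.266 mm
B: 155.956 mm
C: 62.498 mm
D: 86.174 mm
E: 96.647 mm
F: 164.570 mm
G: 112.853 mm
H: 279.232 mm
I: 182.312 mm
J: 226.683 mm
K: 177.199 mm
L: 183.339 mm
M: 233.602 mm
N: 134.135 mm
Threshold 91.5 mm: C (62.498 mm), D (86.174 mm) are within range.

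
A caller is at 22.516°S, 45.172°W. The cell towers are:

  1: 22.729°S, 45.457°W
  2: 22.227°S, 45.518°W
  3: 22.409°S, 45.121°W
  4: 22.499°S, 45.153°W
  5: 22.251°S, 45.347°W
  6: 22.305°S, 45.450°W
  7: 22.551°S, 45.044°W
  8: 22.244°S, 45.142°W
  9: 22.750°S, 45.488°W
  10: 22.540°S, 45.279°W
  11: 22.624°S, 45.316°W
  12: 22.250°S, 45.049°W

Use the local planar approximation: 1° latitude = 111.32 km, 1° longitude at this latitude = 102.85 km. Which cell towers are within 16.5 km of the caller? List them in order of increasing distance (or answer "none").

Distances from 22.516°S, 45.172°W:
1: √((-0.213·111.32)² + (-0.285·102.85)²) = √(562.21911 + 859.20800) = 37.702 km
2: √((0.289·111.32)² + (-0.346·102.85)²) = √(1035.00413 + 1266.37051) = 47.973 km
3: √((0.107·111.32)² + (0.051·102.85)²) = √(141.87764 + 27.51370) = 13.015 km
4: √((0.017·111.32)² + (0.019·102.85)²) = √(3.58133 + 3.81870) = 2.720 km
5: √((0.265·111.32)² + (-0.175·102.85)²) = √(870.23820 + 323.95500) = 34.557 km
6: √((0.211·111.32)² + (-0.278·102.85)²) = √(551.71057 + 817.51962) = 37.003 km
7: √((-0.035·111.32)² + (0.128·102.85)²) = √(15.18037 + 173.31196) = 13.729 km
8: √((0.272·111.32)² + (0.030·102.85)²) = √(916.82026 + 9.52031) = 30.436 km
9: √((-0.234·111.32)² + (-0.316·102.85)²) = √(678.54415 + 1056.28900) = 41.651 km
10: √((-0.024·111.32)² + (-0.107·102.85)²) = √(7.13787 + 121.10892) = 11.325 km
11: √((-0.108·111.32)² + (-0.144·102.85)²) = √(144.54195 + 219.34795) = 19.076 km
12: √((0.266·111.32)² + (0.123·102.85)²) = √(876.81843 + 160.03642) = 32.200 km
Threshold 16.5 km: 4 (2.720 km), 10 (11.325 km), 3 (13.015 km), 7 (13.729 km) are within range.

4, 10, 3, 7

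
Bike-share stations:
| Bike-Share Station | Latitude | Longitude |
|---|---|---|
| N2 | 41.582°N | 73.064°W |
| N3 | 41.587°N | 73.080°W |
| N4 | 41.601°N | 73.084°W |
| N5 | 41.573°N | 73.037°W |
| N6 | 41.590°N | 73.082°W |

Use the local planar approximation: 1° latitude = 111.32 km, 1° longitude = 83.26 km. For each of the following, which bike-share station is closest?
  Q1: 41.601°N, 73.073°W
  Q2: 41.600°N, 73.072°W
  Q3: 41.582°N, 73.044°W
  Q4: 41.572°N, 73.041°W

Q1→N4; Q2→N4; Q3→N5; Q4→N5

Q1 at 41.601°N, 73.073°W:
  N2: 2.244 km
  N3: 1.664 km
  N4: 0.916 km
  N5: 4.324 km
  N6: 1.436 km
  → nearest: N4 (0.916 km)
Q2 at 41.600°N, 73.072°W:
  N2: 2.112 km
  N3: 1.593 km
  N4: 1.005 km
  N5: 4.186 km
  N6: 1.390 km
  → nearest: N4 (1.005 km)
Q3 at 41.582°N, 73.044°W:
  N2: 1.665 km
  N3: 3.049 km
  N4: 3.945 km
  N5: 1.159 km
  N6: 3.287 km
  → nearest: N5 (1.159 km)
Q4 at 41.572°N, 73.041°W:
  N2: 2.215 km
  N3: 3.651 km
  N4: 4.821 km
  N5: 0.351 km
  N6: 3.958 km
  → nearest: N5 (0.351 km)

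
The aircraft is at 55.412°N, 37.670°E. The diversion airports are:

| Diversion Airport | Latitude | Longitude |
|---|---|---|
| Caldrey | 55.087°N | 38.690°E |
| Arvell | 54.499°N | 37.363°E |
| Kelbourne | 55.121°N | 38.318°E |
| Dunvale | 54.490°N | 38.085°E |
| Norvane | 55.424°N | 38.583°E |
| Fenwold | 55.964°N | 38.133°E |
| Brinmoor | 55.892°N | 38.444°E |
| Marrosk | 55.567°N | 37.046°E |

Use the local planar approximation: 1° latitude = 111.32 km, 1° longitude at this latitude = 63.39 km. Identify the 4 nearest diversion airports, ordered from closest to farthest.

Distances from 55.412°N, 37.670°E:
Caldrey: √((-0.325·111.32)² + (1.020·63.39)²) = √(1308.92004 + 4180.63110) = 74.092 km
Arvell: √((-0.913·111.32)² + (-0.307·63.39)²) = √(10329.70575 + 378.72001) = 103.482 km
Kelbourne: √((-0.291·111.32)² + (0.648·63.39)²) = √(1049.37901 + 1687.29693) = 52.313 km
Dunvale: √((-0.922·111.32)² + (0.415·63.39)²) = √(10534.36198 + 692.05036) = 105.955 km
Norvane: √((0.012·111.32)² + (0.913·63.39)²) = √(1.78447 + 3349.52373) = 57.890 km
Fenwold: √((0.552·111.32)² + (0.463·63.39)²) = √(3775.93536 + 861.39726) = 68.098 km
Brinmoor: √((0.480·111.32)² + (0.774·63.39)²) = √(2855.14961 + 2407.26236) = 72.542 km
Marrosk: √((0.155·111.32)² + (-0.624·63.39)²) = √(297.72122 + 1564.62650) = 43.155 km
Sorted: Marrosk (43.155 km) < Kelbourne (52.313 km) < Norvane (57.890 km) < Fenwold (68.098 km) < Brinmoor (72.542 km) < Caldrey (74.092 km) < …

Marrosk, Kelbourne, Norvane, Fenwold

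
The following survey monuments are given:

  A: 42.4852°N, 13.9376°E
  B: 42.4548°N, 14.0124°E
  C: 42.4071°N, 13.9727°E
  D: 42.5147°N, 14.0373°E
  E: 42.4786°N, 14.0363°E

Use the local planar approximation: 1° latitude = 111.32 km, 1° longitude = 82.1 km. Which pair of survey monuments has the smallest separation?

B and E

Pairwise distances:
A–B: 7.0118 km
A–C: 9.1592 km
A–D: 8.8196 km
A–E: 8.1365 km
B–C: 6.2305 km
B–D: 6.9744 km
B–E: 3.2969 km
C–D: 13.0997 km
C–E: 9.5193 km
D–E: 4.0195 km
Closest pair: B–E at 3.2969 km.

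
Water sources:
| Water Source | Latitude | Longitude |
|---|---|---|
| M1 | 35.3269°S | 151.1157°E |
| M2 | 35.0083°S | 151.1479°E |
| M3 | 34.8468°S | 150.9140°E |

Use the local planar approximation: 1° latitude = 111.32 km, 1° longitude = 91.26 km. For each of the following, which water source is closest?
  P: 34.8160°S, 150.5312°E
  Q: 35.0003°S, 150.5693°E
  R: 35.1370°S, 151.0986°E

P at 34.8160°S, 150.5312°E:
  M1: 77.9737 km
  M2: 60.2138 km
  M3: 35.1022 km
  → nearest: M3 (35.1022 km)
Q at 35.0003°S, 150.5693°E:
  M1: 61.7115 km
  M2: 52.8105 km
  M3: 35.7987 km
  → nearest: M3 (35.7987 km)
R at 35.1370°S, 151.0986°E:
  M1: 21.1972 km
  M2: 15.0167 km
  M3: 36.4338 km
  → nearest: M2 (15.0167 km)

P→M3; Q→M3; R→M2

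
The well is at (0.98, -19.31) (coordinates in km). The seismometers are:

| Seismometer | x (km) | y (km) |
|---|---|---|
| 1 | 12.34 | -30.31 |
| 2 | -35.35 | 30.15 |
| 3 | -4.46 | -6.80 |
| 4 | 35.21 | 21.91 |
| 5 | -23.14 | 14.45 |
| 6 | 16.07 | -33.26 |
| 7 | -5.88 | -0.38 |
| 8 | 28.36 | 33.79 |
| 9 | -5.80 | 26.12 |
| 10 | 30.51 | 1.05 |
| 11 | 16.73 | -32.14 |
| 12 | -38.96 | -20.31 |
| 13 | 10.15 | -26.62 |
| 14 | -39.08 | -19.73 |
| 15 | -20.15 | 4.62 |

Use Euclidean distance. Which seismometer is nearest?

Distances from (0.98, -19.31):
1: √((11.36)² + (-11.00)²) = √(129.0496 + 121.0000) = 15.81 km
2: √((-36.33)² + (49.46)²) = √(1319.8689 + 2446.2916) = 61.37 km
3: √((-5.44)² + (12.51)²) = √(29.5936 + 156.5001) = 13.64 km
4: √((34.23)² + (41.22)²) = √(1171.6929 + 1699.0884) = 53.58 km
5: √((-24.12)² + (33.76)²) = √(581.7744 + 1139.7376) = 41.49 km
6: √((15.09)² + (-13.95)²) = √(227.7081 + 194.6025) = 20.55 km
7: √((-6.86)² + (18.93)²) = √(47.0596 + 358.3449) = 20.13 km
8: √((27.38)² + (53.10)²) = √(749.6644 + 2819.6100) = 59.74 km
9: √((-6.78)² + (45.43)²) = √(45.9684 + 2063.8849) = 45.93 km
10: √((29.53)² + (20.36)²) = √(872.0209 + 414.5296) = 35.87 km
11: √((15.75)² + (-12.83)²) = √(248.0625 + 164.6089) = 20.31 km
12: √((-39.94)² + (-1.00)²) = √(1595.2036 + 1.0000) = 39.95 km
13: √((9.17)² + (-7.31)²) = √(84.0889 + 53.4361) = 11.73 km
14: √((-40.06)² + (-0.42)²) = √(1604.8036 + 0.1764) = 40.06 km
15: √((-21.13)² + (23.93)²) = √(446.4769 + 572.6449) = 31.92 km
Minimum: 13 at 11.73 km.

13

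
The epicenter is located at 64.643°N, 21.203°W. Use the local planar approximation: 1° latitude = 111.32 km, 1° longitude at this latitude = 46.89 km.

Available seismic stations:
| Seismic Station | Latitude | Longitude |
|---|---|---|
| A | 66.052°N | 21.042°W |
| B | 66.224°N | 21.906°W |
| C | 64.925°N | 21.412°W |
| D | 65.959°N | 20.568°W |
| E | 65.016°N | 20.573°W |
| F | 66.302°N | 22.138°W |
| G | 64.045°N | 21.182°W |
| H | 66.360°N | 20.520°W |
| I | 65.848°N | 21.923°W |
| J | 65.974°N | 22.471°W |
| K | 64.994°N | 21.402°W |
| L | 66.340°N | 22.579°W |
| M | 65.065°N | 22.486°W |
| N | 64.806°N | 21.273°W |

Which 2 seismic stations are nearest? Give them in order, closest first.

Distances from 64.643°N, 21.203°W:
A: √((1.409·111.32)² + (0.161·46.89)²) = √(24601.88486 + 56.99178) = 157.031 km
B: √((1.581·111.32)² + (-0.703·46.89)²) = √(30974.91585 + 1086.60354) = 179.057 km
C: √((0.282·111.32)² + (-0.209·46.89)²) = √(985.47273 + 96.04020) = 32.886 km
D: √((1.316·111.32)² + (0.635·46.89)²) = √(21461.40617 + 886.55956) = 149.492 km
E: √((0.373·111.32)² + (0.630·46.89)²) = √(1724.10638 + 872.65296) = 50.958 km
F: √((1.659·111.32)² + (-0.935·46.89)²) = √(34106.65808 + 1922.13412) = 189.813 km
G: √((-0.598·111.32)² + (0.021·46.89)²) = √(4431.47969 + 0.96961) = 66.577 km
H: √((1.717·111.32)² + (0.683·46.89)²) = √(36533.13870 + 1025.65635) = 193.801 km
I: √((1.205·111.32)² + (-0.720·46.89)²) = √(17993.70057 + 1139.79162) = 138.324 km
J: √((1.331·111.32)² + (-1.268·46.89)²) = √(21953.43618 + 3535.07777) = 159.651 km
K: √((0.351·111.32)² + (-0.199·46.89)²) = √(1526.72434 + 87.06961) = 40.172 km
L: √((1.697·111.32)² + (-1.376·46.89)²) = √(35687.00321 + 4162.91299) = 199.624 km
M: √((0.422·111.32)² + (-1.283·46.89)²) = √(2206.84229 + 3619.20996) = 76.329 km
N: √((0.163·111.32)² + (-0.070·46.89)²) = √(329.24683 + 10.77349) = 18.440 km
Sorted: N (18.440 km) < C (32.886 km) < K (40.172 km) < E (50.958 km) < …

N, C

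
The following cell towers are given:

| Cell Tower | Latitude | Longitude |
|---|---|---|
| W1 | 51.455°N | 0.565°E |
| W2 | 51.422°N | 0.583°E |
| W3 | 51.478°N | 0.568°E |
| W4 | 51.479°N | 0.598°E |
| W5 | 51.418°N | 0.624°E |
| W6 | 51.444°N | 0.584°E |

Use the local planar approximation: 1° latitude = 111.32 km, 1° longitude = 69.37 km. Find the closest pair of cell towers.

Pairwise distances:
W1–W2: 3.880 km
W1–W3: 2.569 km
W1–W4: 3.518 km
W1–W5: 5.807 km
W1–W6: 1.799 km
W2–W3: 6.320 km
W2–W4: 6.430 km
W2–W5: 2.879 km
W2–W6: 2.450 km
W3–W4: 2.084 km
W3–W5: 7.727 km
W3–W6: 3.944 km
W4–W5: 7.026 km
W4–W6: 4.015 km
W5–W6: 4.010 km
Closest pair: W1–W6 at 1.799 km.

W1 and W6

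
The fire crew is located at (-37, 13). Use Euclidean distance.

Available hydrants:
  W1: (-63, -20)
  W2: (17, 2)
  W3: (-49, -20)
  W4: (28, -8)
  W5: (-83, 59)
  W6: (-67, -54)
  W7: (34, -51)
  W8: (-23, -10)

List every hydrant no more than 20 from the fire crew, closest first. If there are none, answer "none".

none

Distances from (-37, 13):
W1: √((-26)² + (-33)²) = √(676.000 + 1089.000) = 42.0
W2: √((54)² + (-11)²) = √(2916.000 + 121.000) = 55.1
W3: √((-12)² + (-33)²) = √(144.000 + 1089.000) = 35.1
W4: √((65)² + (-21)²) = √(4225.000 + 441.000) = 68.3
W5: √((-46)² + (46)²) = √(2116.000 + 2116.000) = 65.1
W6: √((-30)² + (-67)²) = √(900.000 + 4489.000) = 73.4
W7: √((71)² + (-64)²) = √(5041.000 + 4096.000) = 95.6
W8: √((14)² + (-23)²) = √(196.000 + 529.000) = 26.9
Threshold 20: none within range.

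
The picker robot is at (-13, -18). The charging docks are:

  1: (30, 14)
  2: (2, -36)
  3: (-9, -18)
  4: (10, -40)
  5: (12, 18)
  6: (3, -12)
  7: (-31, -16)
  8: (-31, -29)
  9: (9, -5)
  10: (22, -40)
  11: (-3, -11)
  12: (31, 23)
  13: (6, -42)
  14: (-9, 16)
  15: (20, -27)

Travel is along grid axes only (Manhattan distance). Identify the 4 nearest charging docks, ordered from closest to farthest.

Distances from (-13, -18):
1: |43| + |32| = 43 + 32 = 75
2: |15| + |-18| = 15 + 18 = 33
3: |4| + |0| = 4 + 0 = 4
4: |23| + |-22| = 23 + 22 = 45
5: |25| + |36| = 25 + 36 = 61
6: |16| + |6| = 16 + 6 = 22
7: |-18| + |2| = 18 + 2 = 20
8: |-18| + |-11| = 18 + 11 = 29
9: |22| + |13| = 22 + 13 = 35
10: |35| + |-22| = 35 + 22 = 57
11: |10| + |7| = 10 + 7 = 17
12: |44| + |41| = 44 + 41 = 85
13: |19| + |-24| = 19 + 24 = 43
14: |4| + |34| = 4 + 34 = 38
15: |33| + |-9| = 33 + 9 = 42
Sorted: 3 (4) < 11 (17) < 7 (20) < 6 (22) < 8 (29) < 2 (33) < …

3, 11, 7, 6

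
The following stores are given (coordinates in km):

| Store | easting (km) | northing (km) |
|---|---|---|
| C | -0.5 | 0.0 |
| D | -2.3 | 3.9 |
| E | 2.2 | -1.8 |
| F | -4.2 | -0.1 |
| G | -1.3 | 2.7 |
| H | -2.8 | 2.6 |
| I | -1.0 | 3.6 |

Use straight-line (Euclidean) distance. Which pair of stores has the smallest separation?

Pairwise distances:
C–D: 4.3 km
C–E: 3.2 km
C–F: 3.7 km
C–G: 2.8 km
C–H: 3.5 km
C–I: 3.6 km
D–E: 7.3 km
D–F: 4.4 km
D–G: 1.6 km
D–H: 1.4 km
D–I: 1.3 km
E–F: 6.6 km
E–G: 5.7 km
E–H: 6.7 km
E–I: 6.3 km
F–G: 4.0 km
F–H: 3.0 km
F–I: 4.9 km
G–H: 1.5 km
G–I: 0.9 km
H–I: 2.1 km
Closest pair: G–I at 0.9 km.

G and I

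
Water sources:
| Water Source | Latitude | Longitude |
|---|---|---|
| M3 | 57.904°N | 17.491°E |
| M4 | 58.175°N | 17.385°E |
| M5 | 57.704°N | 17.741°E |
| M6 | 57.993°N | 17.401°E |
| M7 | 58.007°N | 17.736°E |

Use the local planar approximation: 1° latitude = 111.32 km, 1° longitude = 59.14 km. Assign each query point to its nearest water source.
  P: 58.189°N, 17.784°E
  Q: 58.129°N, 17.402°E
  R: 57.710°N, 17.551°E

P→M7; Q→M4; R→M5

P at 58.189°N, 17.784°E:
  M3: √((-0.285·111.32)² + (-0.293·59.14)²) = √(1006.55177 + 300.26028) = 36.150 km
  M4: √((-0.014·111.32)² + (-0.399·59.14)²) = √(2.42886 + 556.81180) = 23.648 km
  M5: √((-0.485·111.32)² + (-0.043·59.14)²) = √(2914.94170 + 6.46695) = 54.050 km
  M6: √((-0.196·111.32)² + (-0.383·59.14)²) = √(476.05654 + 513.05059) = 31.450 km
  M7: √((-0.182·111.32)² + (-0.048·59.14)²) = √(410.47732 + 8.05833) = 20.458 km
  → nearest: M7 (20.458 km)
Q at 58.129°N, 17.402°E:
  M3: √((-0.225·111.32)² + (0.089·59.14)²) = √(627.35221 + 27.70401) = 25.594 km
  M4: √((0.046·111.32)² + (-0.017·59.14)²) = √(26.22177 + 1.01079) = 5.218 km
  M5: √((-0.425·111.32)² + (0.339·59.14)²) = √(2238.33072 + 401.94075) = 51.384 km
  M6: √((-0.136·111.32)² + (-0.001·59.14)²) = √(229.20507 + 0.00350) = 15.140 km
  M7: √((-0.122·111.32)² + (0.334·59.14)²) = √(184.44465 + 390.17153) = 23.971 km
  → nearest: M4 (5.218 km)
R at 57.710°N, 17.551°E:
  M3: √((0.194·111.32)² + (-0.060·59.14)²) = √(466.39067 + 12.59114) = 21.886 km
  M4: √((0.465·111.32)² + (-0.166·59.14)²) = √(2679.49099 + 96.37820) = 52.687 km
  M5: √((-0.006·111.32)² + (0.190·59.14)²) = √(0.44612 + 126.26118) = 11.256 km
  M6: √((0.283·111.32)² + (-0.150·59.14)²) = √(992.47429 + 78.69464) = 32.729 km
  M7: √((0.297·111.32)² + (0.185·59.14)²) = √(1093.09849 + 119.70329) = 34.825 km
  → nearest: M5 (11.256 km)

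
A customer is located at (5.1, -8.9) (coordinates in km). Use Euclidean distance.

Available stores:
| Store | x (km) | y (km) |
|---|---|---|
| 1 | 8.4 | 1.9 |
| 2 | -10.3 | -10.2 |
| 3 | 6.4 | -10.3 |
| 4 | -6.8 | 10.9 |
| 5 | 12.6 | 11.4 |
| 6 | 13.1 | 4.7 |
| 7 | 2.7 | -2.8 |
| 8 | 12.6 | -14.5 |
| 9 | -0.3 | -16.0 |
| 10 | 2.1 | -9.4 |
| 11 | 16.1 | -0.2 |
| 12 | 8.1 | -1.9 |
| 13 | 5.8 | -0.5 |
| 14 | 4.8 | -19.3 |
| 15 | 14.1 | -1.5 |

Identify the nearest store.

3

Distances from (5.1, -8.9):
1: √((3.3)² + (10.8)²) = √(10.890 + 116.640) = 11.3 km
2: √((-15.4)² + (-1.3)²) = √(237.160 + 1.690) = 15.5 km
3: √((1.3)² + (-1.4)²) = √(1.690 + 1.960) = 1.9 km
4: √((-11.9)² + (19.8)²) = √(141.610 + 392.040) = 23.1 km
5: √((7.5)² + (20.3)²) = √(56.250 + 412.090) = 21.6 km
6: √((8.0)² + (13.6)²) = √(64.000 + 184.960) = 15.8 km
7: √((-2.4)² + (6.1)²) = √(5.760 + 37.210) = 6.6 km
8: √((7.5)² + (-5.6)²) = √(56.250 + 31.360) = 9.4 km
9: √((-5.4)² + (-7.1)²) = √(29.160 + 50.410) = 8.9 km
10: √((-3.0)² + (-0.5)²) = √(9.000 + 0.250) = 3.0 km
11: √((11.0)² + (8.7)²) = √(121.000 + 75.690) = 14.0 km
12: √((3.0)² + (7.0)²) = √(9.000 + 49.000) = 7.6 km
13: √((0.7)² + (8.4)²) = √(0.490 + 70.560) = 8.4 km
14: √((-0.3)² + (-10.4)²) = √(0.090 + 108.160) = 10.4 km
15: √((9.0)² + (7.4)²) = √(81.000 + 54.760) = 11.7 km
Minimum: 3 at 1.9 km.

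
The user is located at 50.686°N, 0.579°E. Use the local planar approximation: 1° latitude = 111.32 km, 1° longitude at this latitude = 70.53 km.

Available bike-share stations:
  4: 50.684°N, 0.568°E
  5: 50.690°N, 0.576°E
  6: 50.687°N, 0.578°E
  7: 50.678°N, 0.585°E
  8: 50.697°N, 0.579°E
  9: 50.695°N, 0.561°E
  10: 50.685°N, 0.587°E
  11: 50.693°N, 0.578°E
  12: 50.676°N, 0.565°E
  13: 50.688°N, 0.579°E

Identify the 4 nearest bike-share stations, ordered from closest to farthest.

6, 13, 5, 10

Distances from 50.686°N, 0.579°E:
4: 0.807 km
5: 0.493 km
6: 0.132 km
7: 0.986 km
8: 1.225 km
9: 1.617 km
10: 0.575 km
11: 0.782 km
12: 1.488 km
13: 0.223 km
Sorted: 6 (0.132 km) < 13 (0.223 km) < 5 (0.493 km) < 10 (0.575 km) < 11 (0.782 km) < 4 (0.807 km) < …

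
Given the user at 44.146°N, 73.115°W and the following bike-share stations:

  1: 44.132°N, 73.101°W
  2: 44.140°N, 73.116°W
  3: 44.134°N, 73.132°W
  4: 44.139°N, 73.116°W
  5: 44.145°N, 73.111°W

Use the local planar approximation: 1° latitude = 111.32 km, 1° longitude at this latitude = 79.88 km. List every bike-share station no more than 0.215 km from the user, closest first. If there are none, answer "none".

none

Distances from 44.146°N, 73.115°W:
1: √((-0.014·111.32)² + (0.014·79.88)²) = √(2.42886 + 1.25064) = 1.918 km
2: √((-0.006·111.32)² + (-0.001·79.88)²) = √(0.44612 + 0.00638) = 0.673 km
3: √((-0.012·111.32)² + (-0.017·79.88)²) = √(1.78447 + 1.84406) = 1.905 km
4: √((-0.007·111.32)² + (-0.001·79.88)²) = √(0.60721 + 0.00638) = 0.783 km
5: √((-0.001·111.32)² + (0.004·79.88)²) = √(0.01239 + 0.10209) = 0.338 km
Threshold 0.215 km: none within range.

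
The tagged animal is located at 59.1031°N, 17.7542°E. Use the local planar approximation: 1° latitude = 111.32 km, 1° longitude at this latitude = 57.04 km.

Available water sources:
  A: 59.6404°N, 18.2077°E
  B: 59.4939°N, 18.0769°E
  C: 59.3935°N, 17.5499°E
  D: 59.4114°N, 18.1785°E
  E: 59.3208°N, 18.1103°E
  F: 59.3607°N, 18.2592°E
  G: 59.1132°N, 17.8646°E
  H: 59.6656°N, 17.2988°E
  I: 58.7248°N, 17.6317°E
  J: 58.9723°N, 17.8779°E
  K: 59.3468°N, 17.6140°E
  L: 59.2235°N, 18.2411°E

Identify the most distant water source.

H

Distances from 59.1031°N, 17.7542°E:
A: 65.1662 km
B: 47.2377 km
C: 34.3636 km
D: 41.9952 km
E: 31.6209 km
F: 40.6455 km
G: 6.3968 km
H: 67.7916 km
I: 42.6881 km
J: 16.1802 km
K: 28.2828 km
L: 30.8377 km
Maximum: H at 67.7916 km.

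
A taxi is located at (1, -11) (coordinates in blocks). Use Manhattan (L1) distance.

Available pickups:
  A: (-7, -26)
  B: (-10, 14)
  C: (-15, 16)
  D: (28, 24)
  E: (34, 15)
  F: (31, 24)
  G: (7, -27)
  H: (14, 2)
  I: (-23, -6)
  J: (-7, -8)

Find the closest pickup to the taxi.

Distances from (1, -11):
A: |-8| + |-15| = 8 + 15 = 23 blocks
B: |-11| + |25| = 11 + 25 = 36 blocks
C: |-16| + |27| = 16 + 27 = 43 blocks
D: |27| + |35| = 27 + 35 = 62 blocks
E: |33| + |26| = 33 + 26 = 59 blocks
F: |30| + |35| = 30 + 35 = 65 blocks
G: |6| + |-16| = 6 + 16 = 22 blocks
H: |13| + |13| = 13 + 13 = 26 blocks
I: |-24| + |5| = 24 + 5 = 29 blocks
J: |-8| + |3| = 8 + 3 = 11 blocks
Minimum: J at 11 blocks.

J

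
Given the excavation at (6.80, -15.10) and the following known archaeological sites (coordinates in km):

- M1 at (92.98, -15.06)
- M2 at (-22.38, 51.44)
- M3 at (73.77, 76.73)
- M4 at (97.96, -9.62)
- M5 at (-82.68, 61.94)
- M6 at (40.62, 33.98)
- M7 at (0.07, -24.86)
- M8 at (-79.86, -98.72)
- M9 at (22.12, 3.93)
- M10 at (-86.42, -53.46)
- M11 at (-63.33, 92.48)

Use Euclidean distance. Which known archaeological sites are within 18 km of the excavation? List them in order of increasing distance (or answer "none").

Distances from (6.80, -15.10):
M1: 86.18 km
M2: 72.66 km
M3: 113.66 km
M4: 91.32 km
M5: 118.08 km
M6: 59.60 km
M7: 11.86 km
M8: 120.43 km
M9: 24.43 km
M10: 100.80 km
M11: 128.42 km
Threshold 18 km: M7 (11.86 km) is within range.

M7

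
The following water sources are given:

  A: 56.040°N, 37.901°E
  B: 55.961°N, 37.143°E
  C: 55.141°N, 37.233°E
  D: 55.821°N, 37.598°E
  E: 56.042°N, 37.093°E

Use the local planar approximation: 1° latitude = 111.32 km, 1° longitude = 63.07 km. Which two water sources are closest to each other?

Pairwise distances:
A–B: 48.609 km
A–C: 108.583 km
A–D: 30.976 km
A–E: 50.961 km
B–C: 91.459 km
B–D: 32.656 km
B–E: 9.552 km
C–D: 79.121 km
C–E: 100.687 km
D–E: 40.245 km
Closest pair: B–E at 9.552 km.

B and E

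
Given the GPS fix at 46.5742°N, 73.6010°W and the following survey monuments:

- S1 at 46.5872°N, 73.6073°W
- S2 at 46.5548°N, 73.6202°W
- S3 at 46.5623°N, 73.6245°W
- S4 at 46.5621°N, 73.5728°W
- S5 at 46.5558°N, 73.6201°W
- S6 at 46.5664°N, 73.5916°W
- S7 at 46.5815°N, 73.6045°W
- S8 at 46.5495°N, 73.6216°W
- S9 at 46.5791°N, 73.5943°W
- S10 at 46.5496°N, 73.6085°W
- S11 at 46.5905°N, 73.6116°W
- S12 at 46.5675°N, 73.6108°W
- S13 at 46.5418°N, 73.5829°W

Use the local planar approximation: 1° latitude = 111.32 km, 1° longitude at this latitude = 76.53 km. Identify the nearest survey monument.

S9

Distances from 46.5742°N, 73.6010°W:
S1: √((0.0130·111.32)² + (-0.0063·76.53)²) = √(2.094272 + 0.232458) = 1.5254 km
S2: √((-0.0194·111.32)² + (-0.0192·76.53)²) = √(4.663907 + 2.159066) = 2.6121 km
S3: √((-0.0119·111.32)² + (-0.0235·76.53)²) = √(1.754851 + 3.234440) = 2.2337 km
S4: √((-0.0121·111.32)² + (0.0282·76.53)²) = √(1.814334 + 4.657594) = 2.5440 km
S5: √((-0.0184·111.32)² + (-0.0191·76.53)²) = √(4.195484 + 2.136634) = 2.5164 km
S6: √((-0.0078·111.32)² + (0.0094·76.53)²) = √(0.753938 + 0.517510) = 1.1276 km
S7: √((0.0073·111.32)² + (-0.0035·76.53)²) = √(0.660377 + 0.071746) = 0.8556 km
S8: √((-0.0247·111.32)² + (-0.0206·76.53)²) = √(7.560322 + 2.485409) = 3.1695 km
S9: √((0.0049·111.32)² + (0.0067·76.53)²) = √(0.297535 + 0.262914) = 0.7486 km
S10: √((-0.0246·111.32)² + (-0.0075·76.53)²) = √(7.499229 + 0.329447) = 2.7980 km
S11: √((0.0163·111.32)² + (-0.0106·76.53)²) = √(3.292468 + 0.658075) = 1.9876 km
S12: √((-0.0067·111.32)² + (-0.0098·76.53)²) = √(0.556283 + 0.562491) = 1.0577 km
S13: √((-0.0324·111.32)² + (0.0181·76.53)²) = √(13.008775 + 1.918760) = 3.8636 km
Minimum: S9 at 0.7486 km.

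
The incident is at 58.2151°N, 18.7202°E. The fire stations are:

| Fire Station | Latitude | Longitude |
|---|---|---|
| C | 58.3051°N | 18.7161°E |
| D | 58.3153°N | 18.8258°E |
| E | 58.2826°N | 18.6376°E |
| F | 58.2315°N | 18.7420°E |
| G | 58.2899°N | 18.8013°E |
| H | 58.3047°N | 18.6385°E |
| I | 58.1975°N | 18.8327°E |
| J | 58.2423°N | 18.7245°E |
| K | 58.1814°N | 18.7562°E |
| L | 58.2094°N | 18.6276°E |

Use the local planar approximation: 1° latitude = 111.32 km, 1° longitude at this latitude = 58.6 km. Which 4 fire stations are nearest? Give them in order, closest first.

Distances from 58.2151°N, 18.7202°E:
C: √((0.0900·111.32)² + (-0.0041·58.6)²) = √(100.376353 + 0.057725) = 10.0217 km
D: √((0.1002·111.32)² + (0.1056·58.6)²) = √(124.417605 + 38.293324) = 12.7558 km
E: √((0.0675·111.32)² + (-0.0826·58.6)²) = √(56.461699 + 23.429085) = 8.9382 km
F: √((0.0164·111.32)² + (0.0218·58.6)²) = √(3.332991 + 1.631955) = 2.2282 km
G: √((0.0748·111.32)² + (0.0811·58.6)²) = √(69.334532 + 22.585876) = 9.5875 km
H: √((0.0896·111.32)² + (-0.0817·58.6)²) = √(99.486102 + 22.921305) = 11.0638 km
I: √((-0.0176·111.32)² + (0.1125·58.6)²) = √(3.838590 + 43.461056) = 6.8775 km
J: √((0.0272·111.32)² + (0.0043·58.6)²) = √(9.168203 + 0.063494) = 3.0384 km
K: √((-0.0337·111.32)² + (0.0360·58.6)²) = √(14.073632 + 4.450412) = 4.3040 km
L: √((-0.0057·111.32)² + (-0.0926·58.6)²) = √(0.402621 + 29.445383) = 5.4633 km
Sorted: F (2.2282 km) < J (3.0384 km) < K (4.3040 km) < L (5.4633 km) < I (6.8775 km) < E (8.9382 km) < …

F, J, K, L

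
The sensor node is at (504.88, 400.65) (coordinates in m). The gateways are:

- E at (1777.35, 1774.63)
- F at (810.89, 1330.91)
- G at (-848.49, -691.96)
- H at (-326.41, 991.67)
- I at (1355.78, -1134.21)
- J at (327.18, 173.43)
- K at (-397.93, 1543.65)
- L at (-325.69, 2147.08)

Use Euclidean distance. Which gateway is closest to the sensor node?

Distances from (504.88, 400.65):
E: √((1272.47)² + (1373.98)²) = √(1619179.9009 + 1887821.0404) = 1872.70 m
F: √((306.01)² + (930.26)²) = √(93642.1201 + 865383.6676) = 979.30 m
G: √((-1353.37)² + (-1092.61)²) = √(1831610.3569 + 1193796.6121) = 1739.37 m
H: √((-831.29)² + (591.02)²) = √(691043.0641 + 349304.6404) = 1019.97 m
I: √((850.90)² + (-1534.86)²) = √(724030.8100 + 2355795.2196) = 1754.94 m
J: √((-177.70)² + (-227.22)²) = √(31577.2900 + 51628.9284) = 288.45 m
K: √((-902.81)² + (1143.00)²) = √(815065.8961 + 1306449.0000) = 1456.54 m
L: √((-830.57)² + (1746.43)²) = √(689846.5249 + 3050017.7449) = 1933.87 m
Minimum: J at 288.45 m.

J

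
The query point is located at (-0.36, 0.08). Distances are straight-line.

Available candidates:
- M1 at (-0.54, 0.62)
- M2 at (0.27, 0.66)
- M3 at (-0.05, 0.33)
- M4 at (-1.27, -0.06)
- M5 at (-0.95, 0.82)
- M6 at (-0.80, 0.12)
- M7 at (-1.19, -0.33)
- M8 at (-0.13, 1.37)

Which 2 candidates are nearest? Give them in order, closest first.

Distances from (-0.36, 0.08):
M1: 0.57
M2: 0.86
M3: 0.40
M4: 0.92
M5: 0.95
M6: 0.44
M7: 0.93
M8: 1.31
Sorted: M3 (0.40) < M6 (0.44) < M1 (0.57) < M2 (0.86) < …

M3, M6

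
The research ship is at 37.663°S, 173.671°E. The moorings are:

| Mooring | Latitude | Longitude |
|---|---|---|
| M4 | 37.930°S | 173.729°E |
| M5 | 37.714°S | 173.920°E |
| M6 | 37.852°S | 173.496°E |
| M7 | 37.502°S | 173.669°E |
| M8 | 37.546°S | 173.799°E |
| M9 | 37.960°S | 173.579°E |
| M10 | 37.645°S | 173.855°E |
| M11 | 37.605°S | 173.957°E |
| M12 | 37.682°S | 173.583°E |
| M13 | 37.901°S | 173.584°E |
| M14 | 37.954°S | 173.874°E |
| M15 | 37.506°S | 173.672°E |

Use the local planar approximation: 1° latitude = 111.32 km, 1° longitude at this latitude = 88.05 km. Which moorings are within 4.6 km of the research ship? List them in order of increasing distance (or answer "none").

Distances from 37.663°S, 173.671°E:
M4: 30.158 km
M5: 22.648 km
M6: 26.079 km
M7: 17.923 km
M8: 17.224 km
M9: 34.040 km
M10: 16.325 km
M11: 25.997 km
M12: 8.032 km
M13: 27.579 km
M14: 36.998 km
M15: 17.477 km
Threshold 4.6 km: none within range.

none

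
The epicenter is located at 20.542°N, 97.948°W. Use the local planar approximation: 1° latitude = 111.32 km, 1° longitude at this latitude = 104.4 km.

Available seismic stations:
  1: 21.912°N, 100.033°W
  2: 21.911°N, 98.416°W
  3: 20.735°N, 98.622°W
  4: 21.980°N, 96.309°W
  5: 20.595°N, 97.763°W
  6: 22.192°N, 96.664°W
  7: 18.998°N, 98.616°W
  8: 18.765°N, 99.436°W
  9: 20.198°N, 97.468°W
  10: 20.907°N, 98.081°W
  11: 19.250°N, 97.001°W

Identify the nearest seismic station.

5

Distances from 20.542°N, 97.948°W:
1: 265.783 km
2: 160.038 km
3: 73.572 km
4: 234.316 km
5: 20.195 km
6: 227.392 km
7: 185.488 km
8: 251.523 km
9: 63.069 km
10: 42.939 km
11: 174.529 km
Minimum: 5 at 20.195 km.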